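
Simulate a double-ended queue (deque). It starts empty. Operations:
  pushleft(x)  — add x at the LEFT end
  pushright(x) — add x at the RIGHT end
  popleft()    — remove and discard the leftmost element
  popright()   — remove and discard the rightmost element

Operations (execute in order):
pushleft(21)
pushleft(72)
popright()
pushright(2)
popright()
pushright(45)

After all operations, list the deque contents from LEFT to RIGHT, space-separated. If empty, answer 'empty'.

Answer: 72 45

Derivation:
pushleft(21): [21]
pushleft(72): [72, 21]
popright(): [72]
pushright(2): [72, 2]
popright(): [72]
pushright(45): [72, 45]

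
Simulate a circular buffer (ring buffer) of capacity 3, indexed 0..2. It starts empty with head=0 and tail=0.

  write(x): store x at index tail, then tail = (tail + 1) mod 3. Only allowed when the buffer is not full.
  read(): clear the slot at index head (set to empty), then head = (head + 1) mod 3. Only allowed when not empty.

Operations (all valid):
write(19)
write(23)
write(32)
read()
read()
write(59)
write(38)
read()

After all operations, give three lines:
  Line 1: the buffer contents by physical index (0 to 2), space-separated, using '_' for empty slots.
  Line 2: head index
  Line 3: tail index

Answer: 59 38 _
0
2

Derivation:
write(19): buf=[19 _ _], head=0, tail=1, size=1
write(23): buf=[19 23 _], head=0, tail=2, size=2
write(32): buf=[19 23 32], head=0, tail=0, size=3
read(): buf=[_ 23 32], head=1, tail=0, size=2
read(): buf=[_ _ 32], head=2, tail=0, size=1
write(59): buf=[59 _ 32], head=2, tail=1, size=2
write(38): buf=[59 38 32], head=2, tail=2, size=3
read(): buf=[59 38 _], head=0, tail=2, size=2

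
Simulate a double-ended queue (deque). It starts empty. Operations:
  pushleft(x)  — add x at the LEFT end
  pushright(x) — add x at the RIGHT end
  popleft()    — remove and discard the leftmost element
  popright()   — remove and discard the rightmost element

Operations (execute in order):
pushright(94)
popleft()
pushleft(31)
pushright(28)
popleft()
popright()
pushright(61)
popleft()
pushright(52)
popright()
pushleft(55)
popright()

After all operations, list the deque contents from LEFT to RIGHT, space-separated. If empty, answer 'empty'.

Answer: empty

Derivation:
pushright(94): [94]
popleft(): []
pushleft(31): [31]
pushright(28): [31, 28]
popleft(): [28]
popright(): []
pushright(61): [61]
popleft(): []
pushright(52): [52]
popright(): []
pushleft(55): [55]
popright(): []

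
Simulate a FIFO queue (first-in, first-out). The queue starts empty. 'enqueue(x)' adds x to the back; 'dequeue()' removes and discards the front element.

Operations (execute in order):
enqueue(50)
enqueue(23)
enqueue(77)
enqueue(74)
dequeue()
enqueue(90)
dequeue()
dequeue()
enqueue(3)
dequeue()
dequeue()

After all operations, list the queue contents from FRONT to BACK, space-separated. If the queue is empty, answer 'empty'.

enqueue(50): [50]
enqueue(23): [50, 23]
enqueue(77): [50, 23, 77]
enqueue(74): [50, 23, 77, 74]
dequeue(): [23, 77, 74]
enqueue(90): [23, 77, 74, 90]
dequeue(): [77, 74, 90]
dequeue(): [74, 90]
enqueue(3): [74, 90, 3]
dequeue(): [90, 3]
dequeue(): [3]

Answer: 3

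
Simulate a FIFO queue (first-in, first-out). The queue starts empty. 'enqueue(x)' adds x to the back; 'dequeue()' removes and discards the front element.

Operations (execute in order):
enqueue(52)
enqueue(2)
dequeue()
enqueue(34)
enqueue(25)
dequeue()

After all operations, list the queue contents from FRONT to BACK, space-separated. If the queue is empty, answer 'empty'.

enqueue(52): [52]
enqueue(2): [52, 2]
dequeue(): [2]
enqueue(34): [2, 34]
enqueue(25): [2, 34, 25]
dequeue(): [34, 25]

Answer: 34 25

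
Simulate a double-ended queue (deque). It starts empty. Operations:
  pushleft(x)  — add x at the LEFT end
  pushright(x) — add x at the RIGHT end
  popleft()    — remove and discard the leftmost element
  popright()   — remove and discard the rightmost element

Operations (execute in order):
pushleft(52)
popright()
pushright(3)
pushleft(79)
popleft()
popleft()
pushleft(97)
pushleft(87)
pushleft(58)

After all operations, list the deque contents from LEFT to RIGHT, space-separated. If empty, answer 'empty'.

pushleft(52): [52]
popright(): []
pushright(3): [3]
pushleft(79): [79, 3]
popleft(): [3]
popleft(): []
pushleft(97): [97]
pushleft(87): [87, 97]
pushleft(58): [58, 87, 97]

Answer: 58 87 97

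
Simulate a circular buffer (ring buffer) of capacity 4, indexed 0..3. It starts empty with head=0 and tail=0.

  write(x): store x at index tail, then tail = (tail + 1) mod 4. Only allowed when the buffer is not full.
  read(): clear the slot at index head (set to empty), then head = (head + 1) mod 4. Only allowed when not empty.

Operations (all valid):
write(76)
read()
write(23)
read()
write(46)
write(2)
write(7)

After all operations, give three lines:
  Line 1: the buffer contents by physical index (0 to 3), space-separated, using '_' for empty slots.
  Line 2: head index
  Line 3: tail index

Answer: 7 _ 46 2
2
1

Derivation:
write(76): buf=[76 _ _ _], head=0, tail=1, size=1
read(): buf=[_ _ _ _], head=1, tail=1, size=0
write(23): buf=[_ 23 _ _], head=1, tail=2, size=1
read(): buf=[_ _ _ _], head=2, tail=2, size=0
write(46): buf=[_ _ 46 _], head=2, tail=3, size=1
write(2): buf=[_ _ 46 2], head=2, tail=0, size=2
write(7): buf=[7 _ 46 2], head=2, tail=1, size=3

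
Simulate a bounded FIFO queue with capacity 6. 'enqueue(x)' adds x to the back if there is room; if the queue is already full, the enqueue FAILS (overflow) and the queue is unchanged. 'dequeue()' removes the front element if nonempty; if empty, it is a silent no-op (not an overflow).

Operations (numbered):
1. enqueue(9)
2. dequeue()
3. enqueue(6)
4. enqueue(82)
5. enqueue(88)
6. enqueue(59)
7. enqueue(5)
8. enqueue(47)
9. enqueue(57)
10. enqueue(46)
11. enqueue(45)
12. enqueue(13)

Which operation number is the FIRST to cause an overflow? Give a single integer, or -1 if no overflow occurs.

Answer: 9

Derivation:
1. enqueue(9): size=1
2. dequeue(): size=0
3. enqueue(6): size=1
4. enqueue(82): size=2
5. enqueue(88): size=3
6. enqueue(59): size=4
7. enqueue(5): size=5
8. enqueue(47): size=6
9. enqueue(57): size=6=cap → OVERFLOW (fail)
10. enqueue(46): size=6=cap → OVERFLOW (fail)
11. enqueue(45): size=6=cap → OVERFLOW (fail)
12. enqueue(13): size=6=cap → OVERFLOW (fail)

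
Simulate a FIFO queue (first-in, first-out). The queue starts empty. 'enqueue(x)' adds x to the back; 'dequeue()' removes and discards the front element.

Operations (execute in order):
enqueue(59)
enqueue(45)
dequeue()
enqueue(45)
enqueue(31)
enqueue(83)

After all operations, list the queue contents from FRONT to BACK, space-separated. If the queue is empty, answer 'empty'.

enqueue(59): [59]
enqueue(45): [59, 45]
dequeue(): [45]
enqueue(45): [45, 45]
enqueue(31): [45, 45, 31]
enqueue(83): [45, 45, 31, 83]

Answer: 45 45 31 83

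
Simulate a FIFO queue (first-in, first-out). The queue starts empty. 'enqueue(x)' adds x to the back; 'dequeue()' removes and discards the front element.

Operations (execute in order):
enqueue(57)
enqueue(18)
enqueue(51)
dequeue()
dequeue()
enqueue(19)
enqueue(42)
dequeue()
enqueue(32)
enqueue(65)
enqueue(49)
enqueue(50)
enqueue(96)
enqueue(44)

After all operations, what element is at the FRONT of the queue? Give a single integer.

Answer: 19

Derivation:
enqueue(57): queue = [57]
enqueue(18): queue = [57, 18]
enqueue(51): queue = [57, 18, 51]
dequeue(): queue = [18, 51]
dequeue(): queue = [51]
enqueue(19): queue = [51, 19]
enqueue(42): queue = [51, 19, 42]
dequeue(): queue = [19, 42]
enqueue(32): queue = [19, 42, 32]
enqueue(65): queue = [19, 42, 32, 65]
enqueue(49): queue = [19, 42, 32, 65, 49]
enqueue(50): queue = [19, 42, 32, 65, 49, 50]
enqueue(96): queue = [19, 42, 32, 65, 49, 50, 96]
enqueue(44): queue = [19, 42, 32, 65, 49, 50, 96, 44]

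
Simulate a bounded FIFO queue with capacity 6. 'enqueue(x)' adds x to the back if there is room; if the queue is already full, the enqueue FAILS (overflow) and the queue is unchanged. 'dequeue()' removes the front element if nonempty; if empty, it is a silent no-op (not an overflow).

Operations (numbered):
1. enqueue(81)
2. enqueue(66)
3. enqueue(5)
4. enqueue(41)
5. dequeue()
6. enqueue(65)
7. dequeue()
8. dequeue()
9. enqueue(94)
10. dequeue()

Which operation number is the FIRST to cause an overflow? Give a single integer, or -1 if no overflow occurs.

1. enqueue(81): size=1
2. enqueue(66): size=2
3. enqueue(5): size=3
4. enqueue(41): size=4
5. dequeue(): size=3
6. enqueue(65): size=4
7. dequeue(): size=3
8. dequeue(): size=2
9. enqueue(94): size=3
10. dequeue(): size=2

Answer: -1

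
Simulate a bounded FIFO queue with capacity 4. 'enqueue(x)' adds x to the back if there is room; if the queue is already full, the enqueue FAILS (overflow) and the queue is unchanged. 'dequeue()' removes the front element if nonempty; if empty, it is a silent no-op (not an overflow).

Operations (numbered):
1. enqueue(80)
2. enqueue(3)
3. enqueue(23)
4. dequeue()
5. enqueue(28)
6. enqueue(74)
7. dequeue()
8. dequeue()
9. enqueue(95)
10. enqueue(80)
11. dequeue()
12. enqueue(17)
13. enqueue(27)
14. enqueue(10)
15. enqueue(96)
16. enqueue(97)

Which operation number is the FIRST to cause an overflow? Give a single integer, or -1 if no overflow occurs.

1. enqueue(80): size=1
2. enqueue(3): size=2
3. enqueue(23): size=3
4. dequeue(): size=2
5. enqueue(28): size=3
6. enqueue(74): size=4
7. dequeue(): size=3
8. dequeue(): size=2
9. enqueue(95): size=3
10. enqueue(80): size=4
11. dequeue(): size=3
12. enqueue(17): size=4
13. enqueue(27): size=4=cap → OVERFLOW (fail)
14. enqueue(10): size=4=cap → OVERFLOW (fail)
15. enqueue(96): size=4=cap → OVERFLOW (fail)
16. enqueue(97): size=4=cap → OVERFLOW (fail)

Answer: 13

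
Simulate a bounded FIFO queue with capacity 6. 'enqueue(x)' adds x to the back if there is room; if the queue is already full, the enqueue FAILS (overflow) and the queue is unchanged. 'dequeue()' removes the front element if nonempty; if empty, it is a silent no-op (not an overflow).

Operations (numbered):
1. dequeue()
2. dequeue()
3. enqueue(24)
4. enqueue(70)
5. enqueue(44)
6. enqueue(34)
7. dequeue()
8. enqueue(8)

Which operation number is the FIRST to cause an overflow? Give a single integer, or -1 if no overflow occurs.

Answer: -1

Derivation:
1. dequeue(): empty, no-op, size=0
2. dequeue(): empty, no-op, size=0
3. enqueue(24): size=1
4. enqueue(70): size=2
5. enqueue(44): size=3
6. enqueue(34): size=4
7. dequeue(): size=3
8. enqueue(8): size=4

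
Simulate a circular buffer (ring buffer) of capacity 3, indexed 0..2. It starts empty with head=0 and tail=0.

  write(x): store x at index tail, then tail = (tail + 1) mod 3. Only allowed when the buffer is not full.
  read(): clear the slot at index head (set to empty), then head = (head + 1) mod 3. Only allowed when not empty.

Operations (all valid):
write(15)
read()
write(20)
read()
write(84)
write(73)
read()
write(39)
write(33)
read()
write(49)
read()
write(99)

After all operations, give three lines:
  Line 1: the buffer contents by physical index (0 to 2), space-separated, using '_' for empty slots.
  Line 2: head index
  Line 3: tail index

Answer: 49 99 33
2
2

Derivation:
write(15): buf=[15 _ _], head=0, tail=1, size=1
read(): buf=[_ _ _], head=1, tail=1, size=0
write(20): buf=[_ 20 _], head=1, tail=2, size=1
read(): buf=[_ _ _], head=2, tail=2, size=0
write(84): buf=[_ _ 84], head=2, tail=0, size=1
write(73): buf=[73 _ 84], head=2, tail=1, size=2
read(): buf=[73 _ _], head=0, tail=1, size=1
write(39): buf=[73 39 _], head=0, tail=2, size=2
write(33): buf=[73 39 33], head=0, tail=0, size=3
read(): buf=[_ 39 33], head=1, tail=0, size=2
write(49): buf=[49 39 33], head=1, tail=1, size=3
read(): buf=[49 _ 33], head=2, tail=1, size=2
write(99): buf=[49 99 33], head=2, tail=2, size=3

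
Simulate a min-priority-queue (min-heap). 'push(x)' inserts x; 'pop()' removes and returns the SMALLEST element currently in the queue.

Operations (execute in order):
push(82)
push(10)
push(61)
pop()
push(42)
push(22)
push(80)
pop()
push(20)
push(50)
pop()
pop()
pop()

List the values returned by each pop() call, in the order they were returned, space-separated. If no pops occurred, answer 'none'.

Answer: 10 22 20 42 50

Derivation:
push(82): heap contents = [82]
push(10): heap contents = [10, 82]
push(61): heap contents = [10, 61, 82]
pop() → 10: heap contents = [61, 82]
push(42): heap contents = [42, 61, 82]
push(22): heap contents = [22, 42, 61, 82]
push(80): heap contents = [22, 42, 61, 80, 82]
pop() → 22: heap contents = [42, 61, 80, 82]
push(20): heap contents = [20, 42, 61, 80, 82]
push(50): heap contents = [20, 42, 50, 61, 80, 82]
pop() → 20: heap contents = [42, 50, 61, 80, 82]
pop() → 42: heap contents = [50, 61, 80, 82]
pop() → 50: heap contents = [61, 80, 82]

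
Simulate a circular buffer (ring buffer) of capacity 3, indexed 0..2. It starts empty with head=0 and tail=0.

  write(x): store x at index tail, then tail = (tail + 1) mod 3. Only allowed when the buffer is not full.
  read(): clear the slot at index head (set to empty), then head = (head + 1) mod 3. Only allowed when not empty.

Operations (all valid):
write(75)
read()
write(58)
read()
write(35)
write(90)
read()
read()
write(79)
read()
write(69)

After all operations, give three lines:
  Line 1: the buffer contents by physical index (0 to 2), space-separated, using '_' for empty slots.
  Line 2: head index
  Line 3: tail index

Answer: _ _ 69
2
0

Derivation:
write(75): buf=[75 _ _], head=0, tail=1, size=1
read(): buf=[_ _ _], head=1, tail=1, size=0
write(58): buf=[_ 58 _], head=1, tail=2, size=1
read(): buf=[_ _ _], head=2, tail=2, size=0
write(35): buf=[_ _ 35], head=2, tail=0, size=1
write(90): buf=[90 _ 35], head=2, tail=1, size=2
read(): buf=[90 _ _], head=0, tail=1, size=1
read(): buf=[_ _ _], head=1, tail=1, size=0
write(79): buf=[_ 79 _], head=1, tail=2, size=1
read(): buf=[_ _ _], head=2, tail=2, size=0
write(69): buf=[_ _ 69], head=2, tail=0, size=1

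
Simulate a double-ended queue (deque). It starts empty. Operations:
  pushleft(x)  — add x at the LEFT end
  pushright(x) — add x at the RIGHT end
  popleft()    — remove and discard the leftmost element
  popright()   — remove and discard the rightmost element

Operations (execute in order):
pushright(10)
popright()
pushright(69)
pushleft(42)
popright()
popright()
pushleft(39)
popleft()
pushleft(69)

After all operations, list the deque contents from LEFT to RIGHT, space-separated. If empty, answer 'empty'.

pushright(10): [10]
popright(): []
pushright(69): [69]
pushleft(42): [42, 69]
popright(): [42]
popright(): []
pushleft(39): [39]
popleft(): []
pushleft(69): [69]

Answer: 69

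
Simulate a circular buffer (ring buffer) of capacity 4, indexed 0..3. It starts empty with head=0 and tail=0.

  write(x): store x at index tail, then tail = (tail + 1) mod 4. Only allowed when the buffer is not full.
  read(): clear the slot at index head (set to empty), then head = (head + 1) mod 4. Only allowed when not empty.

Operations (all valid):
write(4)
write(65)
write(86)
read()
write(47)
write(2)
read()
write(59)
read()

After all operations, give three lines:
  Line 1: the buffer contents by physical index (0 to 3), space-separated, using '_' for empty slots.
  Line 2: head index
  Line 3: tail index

Answer: 2 59 _ 47
3
2

Derivation:
write(4): buf=[4 _ _ _], head=0, tail=1, size=1
write(65): buf=[4 65 _ _], head=0, tail=2, size=2
write(86): buf=[4 65 86 _], head=0, tail=3, size=3
read(): buf=[_ 65 86 _], head=1, tail=3, size=2
write(47): buf=[_ 65 86 47], head=1, tail=0, size=3
write(2): buf=[2 65 86 47], head=1, tail=1, size=4
read(): buf=[2 _ 86 47], head=2, tail=1, size=3
write(59): buf=[2 59 86 47], head=2, tail=2, size=4
read(): buf=[2 59 _ 47], head=3, tail=2, size=3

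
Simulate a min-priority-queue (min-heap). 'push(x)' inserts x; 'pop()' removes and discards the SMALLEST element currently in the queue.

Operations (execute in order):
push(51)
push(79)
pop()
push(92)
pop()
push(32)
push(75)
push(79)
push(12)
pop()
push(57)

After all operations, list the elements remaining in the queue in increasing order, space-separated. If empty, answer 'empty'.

Answer: 32 57 75 79 92

Derivation:
push(51): heap contents = [51]
push(79): heap contents = [51, 79]
pop() → 51: heap contents = [79]
push(92): heap contents = [79, 92]
pop() → 79: heap contents = [92]
push(32): heap contents = [32, 92]
push(75): heap contents = [32, 75, 92]
push(79): heap contents = [32, 75, 79, 92]
push(12): heap contents = [12, 32, 75, 79, 92]
pop() → 12: heap contents = [32, 75, 79, 92]
push(57): heap contents = [32, 57, 75, 79, 92]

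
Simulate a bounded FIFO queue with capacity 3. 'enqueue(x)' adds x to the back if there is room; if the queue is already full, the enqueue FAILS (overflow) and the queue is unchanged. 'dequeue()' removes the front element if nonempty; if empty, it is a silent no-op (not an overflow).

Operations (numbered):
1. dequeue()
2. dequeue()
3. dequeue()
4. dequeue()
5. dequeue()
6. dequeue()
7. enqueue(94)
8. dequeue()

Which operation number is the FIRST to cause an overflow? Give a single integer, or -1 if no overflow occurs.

Answer: -1

Derivation:
1. dequeue(): empty, no-op, size=0
2. dequeue(): empty, no-op, size=0
3. dequeue(): empty, no-op, size=0
4. dequeue(): empty, no-op, size=0
5. dequeue(): empty, no-op, size=0
6. dequeue(): empty, no-op, size=0
7. enqueue(94): size=1
8. dequeue(): size=0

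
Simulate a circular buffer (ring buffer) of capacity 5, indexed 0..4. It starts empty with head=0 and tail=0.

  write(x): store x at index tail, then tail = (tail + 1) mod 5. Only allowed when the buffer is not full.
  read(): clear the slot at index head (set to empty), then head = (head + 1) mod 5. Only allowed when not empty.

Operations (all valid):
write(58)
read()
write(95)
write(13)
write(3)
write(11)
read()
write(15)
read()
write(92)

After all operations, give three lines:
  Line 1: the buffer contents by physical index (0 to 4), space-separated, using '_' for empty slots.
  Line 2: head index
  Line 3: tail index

Answer: 15 92 _ 3 11
3
2

Derivation:
write(58): buf=[58 _ _ _ _], head=0, tail=1, size=1
read(): buf=[_ _ _ _ _], head=1, tail=1, size=0
write(95): buf=[_ 95 _ _ _], head=1, tail=2, size=1
write(13): buf=[_ 95 13 _ _], head=1, tail=3, size=2
write(3): buf=[_ 95 13 3 _], head=1, tail=4, size=3
write(11): buf=[_ 95 13 3 11], head=1, tail=0, size=4
read(): buf=[_ _ 13 3 11], head=2, tail=0, size=3
write(15): buf=[15 _ 13 3 11], head=2, tail=1, size=4
read(): buf=[15 _ _ 3 11], head=3, tail=1, size=3
write(92): buf=[15 92 _ 3 11], head=3, tail=2, size=4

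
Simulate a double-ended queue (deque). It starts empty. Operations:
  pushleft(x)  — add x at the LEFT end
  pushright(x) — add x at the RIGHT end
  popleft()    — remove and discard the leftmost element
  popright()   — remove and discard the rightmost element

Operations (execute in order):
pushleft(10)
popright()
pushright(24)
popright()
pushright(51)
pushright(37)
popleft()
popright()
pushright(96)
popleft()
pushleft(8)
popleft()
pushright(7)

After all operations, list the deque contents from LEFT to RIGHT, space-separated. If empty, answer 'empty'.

Answer: 7

Derivation:
pushleft(10): [10]
popright(): []
pushright(24): [24]
popright(): []
pushright(51): [51]
pushright(37): [51, 37]
popleft(): [37]
popright(): []
pushright(96): [96]
popleft(): []
pushleft(8): [8]
popleft(): []
pushright(7): [7]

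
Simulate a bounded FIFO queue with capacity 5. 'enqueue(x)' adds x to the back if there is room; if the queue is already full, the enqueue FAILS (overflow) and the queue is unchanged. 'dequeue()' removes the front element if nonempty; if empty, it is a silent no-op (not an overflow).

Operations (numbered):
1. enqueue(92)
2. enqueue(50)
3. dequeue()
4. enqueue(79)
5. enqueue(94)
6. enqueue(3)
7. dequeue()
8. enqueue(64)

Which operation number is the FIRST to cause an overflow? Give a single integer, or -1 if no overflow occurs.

Answer: -1

Derivation:
1. enqueue(92): size=1
2. enqueue(50): size=2
3. dequeue(): size=1
4. enqueue(79): size=2
5. enqueue(94): size=3
6. enqueue(3): size=4
7. dequeue(): size=3
8. enqueue(64): size=4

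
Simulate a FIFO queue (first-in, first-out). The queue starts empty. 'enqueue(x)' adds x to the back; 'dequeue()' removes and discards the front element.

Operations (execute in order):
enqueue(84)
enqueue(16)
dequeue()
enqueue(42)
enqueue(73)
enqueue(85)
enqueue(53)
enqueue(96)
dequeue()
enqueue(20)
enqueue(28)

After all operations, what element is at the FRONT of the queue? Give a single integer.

Answer: 42

Derivation:
enqueue(84): queue = [84]
enqueue(16): queue = [84, 16]
dequeue(): queue = [16]
enqueue(42): queue = [16, 42]
enqueue(73): queue = [16, 42, 73]
enqueue(85): queue = [16, 42, 73, 85]
enqueue(53): queue = [16, 42, 73, 85, 53]
enqueue(96): queue = [16, 42, 73, 85, 53, 96]
dequeue(): queue = [42, 73, 85, 53, 96]
enqueue(20): queue = [42, 73, 85, 53, 96, 20]
enqueue(28): queue = [42, 73, 85, 53, 96, 20, 28]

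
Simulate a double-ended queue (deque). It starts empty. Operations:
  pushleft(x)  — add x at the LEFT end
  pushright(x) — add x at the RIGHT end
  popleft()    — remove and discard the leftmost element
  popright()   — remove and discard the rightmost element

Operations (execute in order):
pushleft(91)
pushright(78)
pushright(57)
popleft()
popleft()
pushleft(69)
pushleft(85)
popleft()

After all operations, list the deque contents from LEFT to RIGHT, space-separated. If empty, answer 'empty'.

Answer: 69 57

Derivation:
pushleft(91): [91]
pushright(78): [91, 78]
pushright(57): [91, 78, 57]
popleft(): [78, 57]
popleft(): [57]
pushleft(69): [69, 57]
pushleft(85): [85, 69, 57]
popleft(): [69, 57]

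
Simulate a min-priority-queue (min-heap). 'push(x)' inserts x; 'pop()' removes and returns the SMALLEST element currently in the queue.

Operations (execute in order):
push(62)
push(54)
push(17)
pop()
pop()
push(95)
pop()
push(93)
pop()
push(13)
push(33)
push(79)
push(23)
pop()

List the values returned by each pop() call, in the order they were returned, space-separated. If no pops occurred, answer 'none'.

push(62): heap contents = [62]
push(54): heap contents = [54, 62]
push(17): heap contents = [17, 54, 62]
pop() → 17: heap contents = [54, 62]
pop() → 54: heap contents = [62]
push(95): heap contents = [62, 95]
pop() → 62: heap contents = [95]
push(93): heap contents = [93, 95]
pop() → 93: heap contents = [95]
push(13): heap contents = [13, 95]
push(33): heap contents = [13, 33, 95]
push(79): heap contents = [13, 33, 79, 95]
push(23): heap contents = [13, 23, 33, 79, 95]
pop() → 13: heap contents = [23, 33, 79, 95]

Answer: 17 54 62 93 13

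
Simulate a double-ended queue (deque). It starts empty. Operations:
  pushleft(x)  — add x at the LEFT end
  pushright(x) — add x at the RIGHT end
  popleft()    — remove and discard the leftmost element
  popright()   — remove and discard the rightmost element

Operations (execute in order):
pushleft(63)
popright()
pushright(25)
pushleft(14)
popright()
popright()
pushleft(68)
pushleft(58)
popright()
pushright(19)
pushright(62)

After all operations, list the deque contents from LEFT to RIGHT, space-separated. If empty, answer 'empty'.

pushleft(63): [63]
popright(): []
pushright(25): [25]
pushleft(14): [14, 25]
popright(): [14]
popright(): []
pushleft(68): [68]
pushleft(58): [58, 68]
popright(): [58]
pushright(19): [58, 19]
pushright(62): [58, 19, 62]

Answer: 58 19 62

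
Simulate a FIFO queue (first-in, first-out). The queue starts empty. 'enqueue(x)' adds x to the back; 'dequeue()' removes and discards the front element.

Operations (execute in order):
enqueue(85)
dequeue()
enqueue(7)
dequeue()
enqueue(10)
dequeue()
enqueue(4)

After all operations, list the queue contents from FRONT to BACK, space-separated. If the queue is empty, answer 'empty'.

enqueue(85): [85]
dequeue(): []
enqueue(7): [7]
dequeue(): []
enqueue(10): [10]
dequeue(): []
enqueue(4): [4]

Answer: 4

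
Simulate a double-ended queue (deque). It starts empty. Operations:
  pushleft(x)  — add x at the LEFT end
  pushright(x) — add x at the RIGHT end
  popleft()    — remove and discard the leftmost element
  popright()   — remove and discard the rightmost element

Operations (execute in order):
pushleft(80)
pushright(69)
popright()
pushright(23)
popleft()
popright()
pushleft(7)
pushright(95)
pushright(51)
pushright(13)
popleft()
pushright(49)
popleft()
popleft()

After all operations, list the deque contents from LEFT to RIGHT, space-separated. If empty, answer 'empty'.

pushleft(80): [80]
pushright(69): [80, 69]
popright(): [80]
pushright(23): [80, 23]
popleft(): [23]
popright(): []
pushleft(7): [7]
pushright(95): [7, 95]
pushright(51): [7, 95, 51]
pushright(13): [7, 95, 51, 13]
popleft(): [95, 51, 13]
pushright(49): [95, 51, 13, 49]
popleft(): [51, 13, 49]
popleft(): [13, 49]

Answer: 13 49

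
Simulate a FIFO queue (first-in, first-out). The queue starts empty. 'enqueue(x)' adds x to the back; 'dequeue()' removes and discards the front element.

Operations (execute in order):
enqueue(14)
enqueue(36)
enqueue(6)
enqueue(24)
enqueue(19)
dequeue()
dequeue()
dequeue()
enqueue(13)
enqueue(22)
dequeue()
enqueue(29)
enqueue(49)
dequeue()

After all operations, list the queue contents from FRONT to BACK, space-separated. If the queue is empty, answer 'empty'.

Answer: 13 22 29 49

Derivation:
enqueue(14): [14]
enqueue(36): [14, 36]
enqueue(6): [14, 36, 6]
enqueue(24): [14, 36, 6, 24]
enqueue(19): [14, 36, 6, 24, 19]
dequeue(): [36, 6, 24, 19]
dequeue(): [6, 24, 19]
dequeue(): [24, 19]
enqueue(13): [24, 19, 13]
enqueue(22): [24, 19, 13, 22]
dequeue(): [19, 13, 22]
enqueue(29): [19, 13, 22, 29]
enqueue(49): [19, 13, 22, 29, 49]
dequeue(): [13, 22, 29, 49]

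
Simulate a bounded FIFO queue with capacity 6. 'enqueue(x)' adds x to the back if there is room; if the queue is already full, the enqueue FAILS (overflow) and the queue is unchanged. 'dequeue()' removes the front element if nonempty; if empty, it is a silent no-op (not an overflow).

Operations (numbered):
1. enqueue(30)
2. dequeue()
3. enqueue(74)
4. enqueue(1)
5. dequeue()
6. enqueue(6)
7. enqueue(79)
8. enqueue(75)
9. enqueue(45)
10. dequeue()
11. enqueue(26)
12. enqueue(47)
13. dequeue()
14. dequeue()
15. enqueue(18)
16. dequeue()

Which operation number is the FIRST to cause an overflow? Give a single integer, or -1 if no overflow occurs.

1. enqueue(30): size=1
2. dequeue(): size=0
3. enqueue(74): size=1
4. enqueue(1): size=2
5. dequeue(): size=1
6. enqueue(6): size=2
7. enqueue(79): size=3
8. enqueue(75): size=4
9. enqueue(45): size=5
10. dequeue(): size=4
11. enqueue(26): size=5
12. enqueue(47): size=6
13. dequeue(): size=5
14. dequeue(): size=4
15. enqueue(18): size=5
16. dequeue(): size=4

Answer: -1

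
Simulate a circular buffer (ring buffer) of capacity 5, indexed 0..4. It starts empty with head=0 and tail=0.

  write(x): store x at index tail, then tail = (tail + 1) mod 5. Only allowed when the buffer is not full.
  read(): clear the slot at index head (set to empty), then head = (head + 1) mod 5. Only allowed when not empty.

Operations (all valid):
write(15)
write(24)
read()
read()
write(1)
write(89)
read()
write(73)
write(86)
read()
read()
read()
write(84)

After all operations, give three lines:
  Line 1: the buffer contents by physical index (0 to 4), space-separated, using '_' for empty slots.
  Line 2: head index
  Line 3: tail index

Answer: _ 84 _ _ _
1
2

Derivation:
write(15): buf=[15 _ _ _ _], head=0, tail=1, size=1
write(24): buf=[15 24 _ _ _], head=0, tail=2, size=2
read(): buf=[_ 24 _ _ _], head=1, tail=2, size=1
read(): buf=[_ _ _ _ _], head=2, tail=2, size=0
write(1): buf=[_ _ 1 _ _], head=2, tail=3, size=1
write(89): buf=[_ _ 1 89 _], head=2, tail=4, size=2
read(): buf=[_ _ _ 89 _], head=3, tail=4, size=1
write(73): buf=[_ _ _ 89 73], head=3, tail=0, size=2
write(86): buf=[86 _ _ 89 73], head=3, tail=1, size=3
read(): buf=[86 _ _ _ 73], head=4, tail=1, size=2
read(): buf=[86 _ _ _ _], head=0, tail=1, size=1
read(): buf=[_ _ _ _ _], head=1, tail=1, size=0
write(84): buf=[_ 84 _ _ _], head=1, tail=2, size=1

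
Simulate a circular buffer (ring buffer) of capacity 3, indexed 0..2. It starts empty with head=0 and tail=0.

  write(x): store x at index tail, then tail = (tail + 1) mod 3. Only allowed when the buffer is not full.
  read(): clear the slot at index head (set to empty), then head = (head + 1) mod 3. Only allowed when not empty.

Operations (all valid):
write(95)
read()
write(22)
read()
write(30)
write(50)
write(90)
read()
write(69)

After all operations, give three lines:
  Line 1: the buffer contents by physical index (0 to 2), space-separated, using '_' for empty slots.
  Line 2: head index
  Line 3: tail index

write(95): buf=[95 _ _], head=0, tail=1, size=1
read(): buf=[_ _ _], head=1, tail=1, size=0
write(22): buf=[_ 22 _], head=1, tail=2, size=1
read(): buf=[_ _ _], head=2, tail=2, size=0
write(30): buf=[_ _ 30], head=2, tail=0, size=1
write(50): buf=[50 _ 30], head=2, tail=1, size=2
write(90): buf=[50 90 30], head=2, tail=2, size=3
read(): buf=[50 90 _], head=0, tail=2, size=2
write(69): buf=[50 90 69], head=0, tail=0, size=3

Answer: 50 90 69
0
0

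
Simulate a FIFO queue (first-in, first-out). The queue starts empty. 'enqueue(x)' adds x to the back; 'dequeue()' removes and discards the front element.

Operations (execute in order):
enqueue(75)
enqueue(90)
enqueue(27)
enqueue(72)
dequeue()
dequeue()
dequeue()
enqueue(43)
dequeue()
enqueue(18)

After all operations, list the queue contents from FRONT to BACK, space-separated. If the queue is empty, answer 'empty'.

enqueue(75): [75]
enqueue(90): [75, 90]
enqueue(27): [75, 90, 27]
enqueue(72): [75, 90, 27, 72]
dequeue(): [90, 27, 72]
dequeue(): [27, 72]
dequeue(): [72]
enqueue(43): [72, 43]
dequeue(): [43]
enqueue(18): [43, 18]

Answer: 43 18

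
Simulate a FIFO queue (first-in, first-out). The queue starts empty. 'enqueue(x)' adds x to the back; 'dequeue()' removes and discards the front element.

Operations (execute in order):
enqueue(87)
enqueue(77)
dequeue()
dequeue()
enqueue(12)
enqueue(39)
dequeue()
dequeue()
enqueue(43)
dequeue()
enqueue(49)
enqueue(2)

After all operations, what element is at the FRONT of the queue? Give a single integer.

Answer: 49

Derivation:
enqueue(87): queue = [87]
enqueue(77): queue = [87, 77]
dequeue(): queue = [77]
dequeue(): queue = []
enqueue(12): queue = [12]
enqueue(39): queue = [12, 39]
dequeue(): queue = [39]
dequeue(): queue = []
enqueue(43): queue = [43]
dequeue(): queue = []
enqueue(49): queue = [49]
enqueue(2): queue = [49, 2]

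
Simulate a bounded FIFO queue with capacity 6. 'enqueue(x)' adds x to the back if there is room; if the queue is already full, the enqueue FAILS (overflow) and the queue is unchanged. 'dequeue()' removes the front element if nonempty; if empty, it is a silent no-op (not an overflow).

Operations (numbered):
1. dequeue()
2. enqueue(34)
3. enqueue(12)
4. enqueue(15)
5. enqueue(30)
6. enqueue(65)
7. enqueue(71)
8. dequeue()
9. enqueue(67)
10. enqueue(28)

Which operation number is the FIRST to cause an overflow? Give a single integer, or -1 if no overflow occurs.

Answer: 10

Derivation:
1. dequeue(): empty, no-op, size=0
2. enqueue(34): size=1
3. enqueue(12): size=2
4. enqueue(15): size=3
5. enqueue(30): size=4
6. enqueue(65): size=5
7. enqueue(71): size=6
8. dequeue(): size=5
9. enqueue(67): size=6
10. enqueue(28): size=6=cap → OVERFLOW (fail)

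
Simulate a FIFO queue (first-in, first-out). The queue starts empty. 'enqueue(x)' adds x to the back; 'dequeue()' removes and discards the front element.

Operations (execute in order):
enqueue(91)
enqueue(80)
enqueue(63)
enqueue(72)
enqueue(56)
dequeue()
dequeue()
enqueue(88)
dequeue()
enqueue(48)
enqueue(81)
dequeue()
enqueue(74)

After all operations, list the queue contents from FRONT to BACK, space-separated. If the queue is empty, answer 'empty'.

enqueue(91): [91]
enqueue(80): [91, 80]
enqueue(63): [91, 80, 63]
enqueue(72): [91, 80, 63, 72]
enqueue(56): [91, 80, 63, 72, 56]
dequeue(): [80, 63, 72, 56]
dequeue(): [63, 72, 56]
enqueue(88): [63, 72, 56, 88]
dequeue(): [72, 56, 88]
enqueue(48): [72, 56, 88, 48]
enqueue(81): [72, 56, 88, 48, 81]
dequeue(): [56, 88, 48, 81]
enqueue(74): [56, 88, 48, 81, 74]

Answer: 56 88 48 81 74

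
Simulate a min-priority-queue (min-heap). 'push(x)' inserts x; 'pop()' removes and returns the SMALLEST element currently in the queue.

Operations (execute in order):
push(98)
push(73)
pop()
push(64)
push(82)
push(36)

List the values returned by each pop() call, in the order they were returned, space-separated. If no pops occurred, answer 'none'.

Answer: 73

Derivation:
push(98): heap contents = [98]
push(73): heap contents = [73, 98]
pop() → 73: heap contents = [98]
push(64): heap contents = [64, 98]
push(82): heap contents = [64, 82, 98]
push(36): heap contents = [36, 64, 82, 98]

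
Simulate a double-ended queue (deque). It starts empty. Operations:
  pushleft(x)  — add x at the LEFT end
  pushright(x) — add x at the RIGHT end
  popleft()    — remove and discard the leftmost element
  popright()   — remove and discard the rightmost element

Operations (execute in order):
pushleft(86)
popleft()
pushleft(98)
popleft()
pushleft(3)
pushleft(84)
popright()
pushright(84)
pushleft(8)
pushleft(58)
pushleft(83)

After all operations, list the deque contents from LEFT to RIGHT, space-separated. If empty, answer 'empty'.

pushleft(86): [86]
popleft(): []
pushleft(98): [98]
popleft(): []
pushleft(3): [3]
pushleft(84): [84, 3]
popright(): [84]
pushright(84): [84, 84]
pushleft(8): [8, 84, 84]
pushleft(58): [58, 8, 84, 84]
pushleft(83): [83, 58, 8, 84, 84]

Answer: 83 58 8 84 84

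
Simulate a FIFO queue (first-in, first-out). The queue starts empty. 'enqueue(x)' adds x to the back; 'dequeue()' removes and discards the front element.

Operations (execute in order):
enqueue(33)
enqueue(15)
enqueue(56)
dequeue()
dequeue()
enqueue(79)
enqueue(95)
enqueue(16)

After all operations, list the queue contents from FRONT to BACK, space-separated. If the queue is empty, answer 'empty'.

enqueue(33): [33]
enqueue(15): [33, 15]
enqueue(56): [33, 15, 56]
dequeue(): [15, 56]
dequeue(): [56]
enqueue(79): [56, 79]
enqueue(95): [56, 79, 95]
enqueue(16): [56, 79, 95, 16]

Answer: 56 79 95 16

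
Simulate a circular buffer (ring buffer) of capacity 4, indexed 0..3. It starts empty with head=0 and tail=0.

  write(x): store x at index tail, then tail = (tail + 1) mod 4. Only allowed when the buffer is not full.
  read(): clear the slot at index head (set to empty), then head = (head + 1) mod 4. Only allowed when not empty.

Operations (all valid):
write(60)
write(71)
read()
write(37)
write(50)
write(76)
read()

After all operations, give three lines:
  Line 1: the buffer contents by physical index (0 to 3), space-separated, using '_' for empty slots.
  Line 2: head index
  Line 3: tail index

write(60): buf=[60 _ _ _], head=0, tail=1, size=1
write(71): buf=[60 71 _ _], head=0, tail=2, size=2
read(): buf=[_ 71 _ _], head=1, tail=2, size=1
write(37): buf=[_ 71 37 _], head=1, tail=3, size=2
write(50): buf=[_ 71 37 50], head=1, tail=0, size=3
write(76): buf=[76 71 37 50], head=1, tail=1, size=4
read(): buf=[76 _ 37 50], head=2, tail=1, size=3

Answer: 76 _ 37 50
2
1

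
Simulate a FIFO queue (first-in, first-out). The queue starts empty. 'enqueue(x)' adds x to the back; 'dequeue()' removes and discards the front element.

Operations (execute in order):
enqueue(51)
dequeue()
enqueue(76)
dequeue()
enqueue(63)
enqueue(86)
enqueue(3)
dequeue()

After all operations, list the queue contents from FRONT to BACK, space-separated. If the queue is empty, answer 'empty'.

enqueue(51): [51]
dequeue(): []
enqueue(76): [76]
dequeue(): []
enqueue(63): [63]
enqueue(86): [63, 86]
enqueue(3): [63, 86, 3]
dequeue(): [86, 3]

Answer: 86 3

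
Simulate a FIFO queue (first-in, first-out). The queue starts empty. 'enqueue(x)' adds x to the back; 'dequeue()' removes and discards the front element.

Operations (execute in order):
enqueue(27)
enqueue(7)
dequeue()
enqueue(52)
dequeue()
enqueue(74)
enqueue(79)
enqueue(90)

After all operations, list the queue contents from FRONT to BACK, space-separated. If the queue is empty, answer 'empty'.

enqueue(27): [27]
enqueue(7): [27, 7]
dequeue(): [7]
enqueue(52): [7, 52]
dequeue(): [52]
enqueue(74): [52, 74]
enqueue(79): [52, 74, 79]
enqueue(90): [52, 74, 79, 90]

Answer: 52 74 79 90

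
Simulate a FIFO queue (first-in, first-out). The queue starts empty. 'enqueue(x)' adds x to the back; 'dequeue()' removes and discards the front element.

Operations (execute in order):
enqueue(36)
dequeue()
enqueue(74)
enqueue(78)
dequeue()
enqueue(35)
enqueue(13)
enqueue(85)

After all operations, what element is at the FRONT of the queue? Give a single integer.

enqueue(36): queue = [36]
dequeue(): queue = []
enqueue(74): queue = [74]
enqueue(78): queue = [74, 78]
dequeue(): queue = [78]
enqueue(35): queue = [78, 35]
enqueue(13): queue = [78, 35, 13]
enqueue(85): queue = [78, 35, 13, 85]

Answer: 78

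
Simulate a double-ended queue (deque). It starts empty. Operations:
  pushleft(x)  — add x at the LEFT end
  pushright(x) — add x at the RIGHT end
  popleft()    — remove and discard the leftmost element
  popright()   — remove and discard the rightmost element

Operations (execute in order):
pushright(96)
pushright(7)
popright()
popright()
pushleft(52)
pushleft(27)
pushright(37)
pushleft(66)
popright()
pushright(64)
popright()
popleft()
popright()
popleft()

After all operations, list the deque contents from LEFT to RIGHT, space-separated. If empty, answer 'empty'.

pushright(96): [96]
pushright(7): [96, 7]
popright(): [96]
popright(): []
pushleft(52): [52]
pushleft(27): [27, 52]
pushright(37): [27, 52, 37]
pushleft(66): [66, 27, 52, 37]
popright(): [66, 27, 52]
pushright(64): [66, 27, 52, 64]
popright(): [66, 27, 52]
popleft(): [27, 52]
popright(): [27]
popleft(): []

Answer: empty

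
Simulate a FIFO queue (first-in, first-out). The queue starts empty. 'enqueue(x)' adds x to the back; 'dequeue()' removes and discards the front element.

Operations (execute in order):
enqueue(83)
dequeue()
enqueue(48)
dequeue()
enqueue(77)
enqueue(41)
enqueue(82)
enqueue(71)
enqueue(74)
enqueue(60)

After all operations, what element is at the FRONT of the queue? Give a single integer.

Answer: 77

Derivation:
enqueue(83): queue = [83]
dequeue(): queue = []
enqueue(48): queue = [48]
dequeue(): queue = []
enqueue(77): queue = [77]
enqueue(41): queue = [77, 41]
enqueue(82): queue = [77, 41, 82]
enqueue(71): queue = [77, 41, 82, 71]
enqueue(74): queue = [77, 41, 82, 71, 74]
enqueue(60): queue = [77, 41, 82, 71, 74, 60]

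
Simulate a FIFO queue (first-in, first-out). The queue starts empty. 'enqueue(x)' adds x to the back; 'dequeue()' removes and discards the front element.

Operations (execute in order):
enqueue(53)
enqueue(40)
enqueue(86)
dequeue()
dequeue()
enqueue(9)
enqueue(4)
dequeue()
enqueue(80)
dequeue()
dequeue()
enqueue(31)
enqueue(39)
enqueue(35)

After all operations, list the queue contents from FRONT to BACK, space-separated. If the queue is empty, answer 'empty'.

Answer: 80 31 39 35

Derivation:
enqueue(53): [53]
enqueue(40): [53, 40]
enqueue(86): [53, 40, 86]
dequeue(): [40, 86]
dequeue(): [86]
enqueue(9): [86, 9]
enqueue(4): [86, 9, 4]
dequeue(): [9, 4]
enqueue(80): [9, 4, 80]
dequeue(): [4, 80]
dequeue(): [80]
enqueue(31): [80, 31]
enqueue(39): [80, 31, 39]
enqueue(35): [80, 31, 39, 35]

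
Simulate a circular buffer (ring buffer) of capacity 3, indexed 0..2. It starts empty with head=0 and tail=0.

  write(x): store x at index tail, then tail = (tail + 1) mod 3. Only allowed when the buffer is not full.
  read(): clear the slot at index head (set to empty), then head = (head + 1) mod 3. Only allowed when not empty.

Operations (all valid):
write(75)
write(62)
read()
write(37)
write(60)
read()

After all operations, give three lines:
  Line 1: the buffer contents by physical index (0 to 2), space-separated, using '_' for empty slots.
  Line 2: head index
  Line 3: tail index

Answer: 60 _ 37
2
1

Derivation:
write(75): buf=[75 _ _], head=0, tail=1, size=1
write(62): buf=[75 62 _], head=0, tail=2, size=2
read(): buf=[_ 62 _], head=1, tail=2, size=1
write(37): buf=[_ 62 37], head=1, tail=0, size=2
write(60): buf=[60 62 37], head=1, tail=1, size=3
read(): buf=[60 _ 37], head=2, tail=1, size=2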